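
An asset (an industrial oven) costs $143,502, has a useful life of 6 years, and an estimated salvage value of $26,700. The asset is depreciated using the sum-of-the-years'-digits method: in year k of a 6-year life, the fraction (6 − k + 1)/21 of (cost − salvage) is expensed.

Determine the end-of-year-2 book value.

Depreciable base = $143,502 − $26,700 = $116,802.
Sum of the years' digits = 6+5+4+3+2+1 = 21.
Year 1: $116,802 × 6/21 = $33,372. Book value $110,130.
Year 2: $116,802 × 5/21 = $27,810. Book value $82,320.

$82,320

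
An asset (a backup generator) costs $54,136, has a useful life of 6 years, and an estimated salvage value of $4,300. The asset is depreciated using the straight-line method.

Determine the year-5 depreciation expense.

$8,306

Depreciable base = $54,136 − $4,300 = $49,836.
Annual expense = $49,836 / 6 = $8,306.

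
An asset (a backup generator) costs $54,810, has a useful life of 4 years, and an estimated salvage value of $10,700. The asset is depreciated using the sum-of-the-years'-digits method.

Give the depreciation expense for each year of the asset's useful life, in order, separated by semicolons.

Depreciable base = $54,810 − $10,700 = $44,110.
Sum of the years' digits = 4+3+2+1 = 10.
Year 1: $44,110 × 4/10 = $17,644. Book value $37,166.
Year 2: $44,110 × 3/10 = $13,233. Book value $23,933.
Year 3: $44,110 × 2/10 = $8,822. Book value $15,111.
Year 4: $44,110 × 1/10 = $4,411. Book value $10,700.

$17,644; $13,233; $8,822; $4,411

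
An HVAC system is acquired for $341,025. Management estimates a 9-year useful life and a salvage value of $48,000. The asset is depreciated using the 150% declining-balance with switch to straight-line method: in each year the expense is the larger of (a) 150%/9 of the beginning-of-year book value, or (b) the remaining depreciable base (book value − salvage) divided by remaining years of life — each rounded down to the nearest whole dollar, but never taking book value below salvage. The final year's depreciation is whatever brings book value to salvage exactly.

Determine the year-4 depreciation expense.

Depreciable base = $341,025 − $48,000 = $293,025.
Year 1: DB = ⌊$341,025 × 150%/9⌋ = $56,837; SL = ⌊$293,025/9⌋ = $32,558 → take DB $56,837. Book value $284,188.
Year 2: DB = ⌊$284,188 × 150%/9⌋ = $47,364; SL = ⌊$236,188/8⌋ = $29,523 → take DB $47,364. Book value $236,824.
Year 3: DB = ⌊$236,824 × 150%/9⌋ = $39,470; SL = ⌊$188,824/7⌋ = $26,974 → take DB $39,470. Book value $197,354.
Year 4: DB = ⌊$197,354 × 150%/9⌋ = $32,892; SL = ⌊$149,354/6⌋ = $24,892 → take DB $32,892. Book value $164,462.

$32,892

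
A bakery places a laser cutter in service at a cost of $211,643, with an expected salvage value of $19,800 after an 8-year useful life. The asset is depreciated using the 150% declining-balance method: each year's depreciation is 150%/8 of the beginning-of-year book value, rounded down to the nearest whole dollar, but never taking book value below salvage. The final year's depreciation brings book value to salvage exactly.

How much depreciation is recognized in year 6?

$14,051

Depreciable base = $211,643 − $19,800 = $191,843.
Year 1: ⌊$211,643 × 150%/8⌋ = $39,683. Book value $171,960.
Year 2: ⌊$171,960 × 150%/8⌋ = $32,242. Book value $139,718.
Year 3: ⌊$139,718 × 150%/8⌋ = $26,197. Book value $113,521.
Year 4: ⌊$113,521 × 150%/8⌋ = $21,285. Book value $92,236.
Year 5: ⌊$92,236 × 150%/8⌋ = $17,294. Book value $74,942.
Year 6: ⌊$74,942 × 150%/8⌋ = $14,051. Book value $60,891.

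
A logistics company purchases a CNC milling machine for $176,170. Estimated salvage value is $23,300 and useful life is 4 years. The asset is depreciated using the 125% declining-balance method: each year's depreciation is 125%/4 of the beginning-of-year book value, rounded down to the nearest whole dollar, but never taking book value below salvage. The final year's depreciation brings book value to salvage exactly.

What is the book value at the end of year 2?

$83,268

Depreciable base = $176,170 − $23,300 = $152,870.
Year 1: ⌊$176,170 × 125%/4⌋ = $55,053. Book value $121,117.
Year 2: ⌊$121,117 × 125%/4⌋ = $37,849. Book value $83,268.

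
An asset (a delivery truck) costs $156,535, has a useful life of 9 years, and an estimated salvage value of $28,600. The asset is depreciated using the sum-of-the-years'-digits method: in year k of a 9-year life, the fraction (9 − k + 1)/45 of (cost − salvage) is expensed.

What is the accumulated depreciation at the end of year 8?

$125,092

Depreciable base = $156,535 − $28,600 = $127,935.
Sum of the years' digits = 9+8+7+6+5+4+3+2+1 = 45.
Year 1: $127,935 × 9/45 = $25,587. Book value $130,948.
Year 2: $127,935 × 8/45 = $22,744. Book value $108,204.
Year 3: $127,935 × 7/45 = $19,901. Book value $88,303.
Year 4: $127,935 × 6/45 = $17,058. Book value $71,245.
Year 5: $127,935 × 5/45 = $14,215. Book value $57,030.
Year 6: $127,935 × 4/45 = $11,372. Book value $45,658.
Year 7: $127,935 × 3/45 = $8,529. Book value $37,129.
Year 8: $127,935 × 2/45 = $5,686. Book value $31,443.
Accumulated through year 8 = $156,535 − $31,443 = $125,092.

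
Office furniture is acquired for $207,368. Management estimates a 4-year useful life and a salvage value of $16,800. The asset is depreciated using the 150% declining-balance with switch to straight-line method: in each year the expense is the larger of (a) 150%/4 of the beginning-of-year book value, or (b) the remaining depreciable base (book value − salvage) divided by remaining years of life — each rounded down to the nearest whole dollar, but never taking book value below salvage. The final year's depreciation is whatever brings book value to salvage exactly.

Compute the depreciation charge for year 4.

Depreciable base = $207,368 − $16,800 = $190,568.
Year 1: DB = ⌊$207,368 × 150%/4⌋ = $77,763; SL = ⌊$190,568/4⌋ = $47,642 → take DB $77,763. Book value $129,605.
Year 2: DB = ⌊$129,605 × 150%/4⌋ = $48,601; SL = ⌊$112,805/3⌋ = $37,601 → take DB $48,601. Book value $81,004.
Year 3: DB = ⌊$81,004 × 150%/4⌋ = $30,376; SL = ⌊$64,204/2⌋ = $32,102 → take SL $32,102. Book value $48,902.
Year 4 (final): $48,902 − $16,800 = $32,102. Book value $16,800.

$32,102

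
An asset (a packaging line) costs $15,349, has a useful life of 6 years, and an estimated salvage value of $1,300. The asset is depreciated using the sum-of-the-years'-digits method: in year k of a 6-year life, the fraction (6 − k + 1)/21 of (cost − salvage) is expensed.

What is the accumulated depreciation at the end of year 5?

Depreciable base = $15,349 − $1,300 = $14,049.
Sum of the years' digits = 6+5+4+3+2+1 = 21.
Year 1: $14,049 × 6/21 = $4,014. Book value $11,335.
Year 2: $14,049 × 5/21 = $3,345. Book value $7,990.
Year 3: $14,049 × 4/21 = $2,676. Book value $5,314.
Year 4: $14,049 × 3/21 = $2,007. Book value $3,307.
Year 5: $14,049 × 2/21 = $1,338. Book value $1,969.
Accumulated through year 5 = $15,349 − $1,969 = $13,380.

$13,380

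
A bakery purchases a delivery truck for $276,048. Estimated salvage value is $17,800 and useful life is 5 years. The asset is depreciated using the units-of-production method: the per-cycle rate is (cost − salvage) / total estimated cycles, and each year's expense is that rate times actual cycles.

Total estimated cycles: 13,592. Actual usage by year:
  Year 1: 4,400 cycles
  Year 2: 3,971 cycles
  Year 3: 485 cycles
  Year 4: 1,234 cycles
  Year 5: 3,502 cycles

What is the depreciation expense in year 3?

$9,215

Depreciable base = $276,048 − $17,800 = $258,248.
Rate = $258,248 / 13,592 cycles = $19 per cycle.
Year 1: 4,400 × $19 = $83,600. Book value $192,448.
Year 2: 3,971 × $19 = $75,449. Book value $116,999.
Year 3: 485 × $19 = $9,215. Book value $107,784.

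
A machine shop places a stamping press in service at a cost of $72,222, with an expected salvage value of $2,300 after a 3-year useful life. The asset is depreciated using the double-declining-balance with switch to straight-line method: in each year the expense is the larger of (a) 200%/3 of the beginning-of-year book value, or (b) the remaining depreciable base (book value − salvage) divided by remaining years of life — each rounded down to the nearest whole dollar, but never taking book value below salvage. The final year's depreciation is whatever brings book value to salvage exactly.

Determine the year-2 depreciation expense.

$16,049

Depreciable base = $72,222 − $2,300 = $69,922.
Year 1: DB = ⌊$72,222 × 200%/3⌋ = $48,148; SL = ⌊$69,922/3⌋ = $23,307 → take DB $48,148. Book value $24,074.
Year 2: DB = ⌊$24,074 × 200%/3⌋ = $16,049; SL = ⌊$21,774/2⌋ = $10,887 → take DB $16,049. Book value $8,025.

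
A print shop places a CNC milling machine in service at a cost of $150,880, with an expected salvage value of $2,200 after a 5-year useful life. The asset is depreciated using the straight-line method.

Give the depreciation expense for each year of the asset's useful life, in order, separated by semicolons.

Depreciable base = $150,880 − $2,200 = $148,680.
Annual expense = $148,680 / 5 = $29,736.
End of year 1: book value $121,144.
End of year 2: book value $91,408.
End of year 3: book value $61,672.
End of year 4: book value $31,936.
End of year 5: book value $2,200.

$29,736; $29,736; $29,736; $29,736; $29,736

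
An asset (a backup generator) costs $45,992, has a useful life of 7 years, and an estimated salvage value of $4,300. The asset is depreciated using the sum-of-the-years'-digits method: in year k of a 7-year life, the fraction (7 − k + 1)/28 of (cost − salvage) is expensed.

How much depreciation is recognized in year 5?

Depreciable base = $45,992 − $4,300 = $41,692.
Sum of the years' digits = 7+6+5+4+3+2+1 = 28.
Year 1: $41,692 × 7/28 = $10,423. Book value $35,569.
Year 2: $41,692 × 6/28 = $8,934. Book value $26,635.
Year 3: $41,692 × 5/28 = $7,445. Book value $19,190.
Year 4: $41,692 × 4/28 = $5,956. Book value $13,234.
Year 5: $41,692 × 3/28 = $4,467. Book value $8,767.

$4,467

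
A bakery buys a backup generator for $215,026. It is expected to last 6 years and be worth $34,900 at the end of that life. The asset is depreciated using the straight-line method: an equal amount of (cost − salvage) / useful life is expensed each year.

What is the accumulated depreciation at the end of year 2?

Depreciable base = $215,026 − $34,900 = $180,126.
Annual expense = $180,126 / 6 = $30,021.
End of year 1: book value $185,005.
End of year 2: book value $154,984.
Accumulated through year 2 = $215,026 − $154,984 = $60,042.

$60,042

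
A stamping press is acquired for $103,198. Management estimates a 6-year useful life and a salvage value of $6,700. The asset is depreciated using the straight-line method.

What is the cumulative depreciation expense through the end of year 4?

Depreciable base = $103,198 − $6,700 = $96,498.
Annual expense = $96,498 / 6 = $16,083.
End of year 1: book value $87,115.
End of year 2: book value $71,032.
End of year 3: book value $54,949.
End of year 4: book value $38,866.
Accumulated through year 4 = $103,198 − $38,866 = $64,332.

$64,332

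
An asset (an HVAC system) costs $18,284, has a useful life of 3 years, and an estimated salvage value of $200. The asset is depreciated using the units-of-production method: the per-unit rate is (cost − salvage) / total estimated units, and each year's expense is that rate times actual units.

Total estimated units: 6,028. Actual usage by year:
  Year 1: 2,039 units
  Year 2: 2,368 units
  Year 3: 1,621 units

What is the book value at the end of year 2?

$5,063

Depreciable base = $18,284 − $200 = $18,084.
Rate = $18,084 / 6,028 units = $3 per unit.
Year 1: 2,039 × $3 = $6,117. Book value $12,167.
Year 2: 2,368 × $3 = $7,104. Book value $5,063.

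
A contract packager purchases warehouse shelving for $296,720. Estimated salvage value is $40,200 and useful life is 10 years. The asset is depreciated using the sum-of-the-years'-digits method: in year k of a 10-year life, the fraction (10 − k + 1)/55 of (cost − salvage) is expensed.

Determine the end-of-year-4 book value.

$138,144

Depreciable base = $296,720 − $40,200 = $256,520.
Sum of the years' digits = 10+9+8+7+6+5+4+3+2+1 = 55.
Year 1: $256,520 × 10/55 = $46,640. Book value $250,080.
Year 2: $256,520 × 9/55 = $41,976. Book value $208,104.
Year 3: $256,520 × 8/55 = $37,312. Book value $170,792.
Year 4: $256,520 × 7/55 = $32,648. Book value $138,144.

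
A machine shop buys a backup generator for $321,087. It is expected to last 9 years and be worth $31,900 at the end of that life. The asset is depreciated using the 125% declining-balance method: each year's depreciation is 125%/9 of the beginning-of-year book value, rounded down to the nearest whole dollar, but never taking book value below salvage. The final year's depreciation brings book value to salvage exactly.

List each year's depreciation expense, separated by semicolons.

Depreciable base = $321,087 − $31,900 = $289,187.
Year 1: ⌊$321,087 × 125%/9⌋ = $44,595. Book value $276,492.
Year 2: ⌊$276,492 × 125%/9⌋ = $38,401. Book value $238,091.
Year 3: ⌊$238,091 × 125%/9⌋ = $33,068. Book value $205,023.
Year 4: ⌊$205,023 × 125%/9⌋ = $28,475. Book value $176,548.
Year 5: ⌊$176,548 × 125%/9⌋ = $24,520. Book value $152,028.
Year 6: ⌊$152,028 × 125%/9⌋ = $21,115. Book value $130,913.
Year 7: ⌊$130,913 × 125%/9⌋ = $18,182. Book value $112,731.
Year 8: ⌊$112,731 × 125%/9⌋ = $15,657. Book value $97,074.
Year 9 (final): $97,074 − $31,900 = $65,174. Book value $31,900.

$44,595; $38,401; $33,068; $28,475; $24,520; $21,115; $18,182; $15,657; $65,174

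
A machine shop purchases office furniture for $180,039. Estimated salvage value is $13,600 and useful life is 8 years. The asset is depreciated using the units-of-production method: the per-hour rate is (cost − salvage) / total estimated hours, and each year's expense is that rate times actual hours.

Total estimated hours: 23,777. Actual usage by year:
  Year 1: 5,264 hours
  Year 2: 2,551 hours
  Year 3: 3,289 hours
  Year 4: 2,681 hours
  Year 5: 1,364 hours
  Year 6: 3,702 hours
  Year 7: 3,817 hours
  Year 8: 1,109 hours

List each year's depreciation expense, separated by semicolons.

$36,848; $17,857; $23,023; $18,767; $9,548; $25,914; $26,719; $7,763

Depreciable base = $180,039 − $13,600 = $166,439.
Rate = $166,439 / 23,777 hours = $7 per hour.
Year 1: 5,264 × $7 = $36,848. Book value $143,191.
Year 2: 2,551 × $7 = $17,857. Book value $125,334.
Year 3: 3,289 × $7 = $23,023. Book value $102,311.
Year 4: 2,681 × $7 = $18,767. Book value $83,544.
Year 5: 1,364 × $7 = $9,548. Book value $73,996.
Year 6: 3,702 × $7 = $25,914. Book value $48,082.
Year 7: 3,817 × $7 = $26,719. Book value $21,363.
Year 8: 1,109 × $7 = $7,763. Book value $13,600.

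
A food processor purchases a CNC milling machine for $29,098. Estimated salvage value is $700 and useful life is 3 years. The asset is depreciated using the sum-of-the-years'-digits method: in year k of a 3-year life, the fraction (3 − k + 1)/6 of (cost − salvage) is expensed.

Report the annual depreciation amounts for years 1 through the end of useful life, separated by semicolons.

$14,199; $9,466; $4,733

Depreciable base = $29,098 − $700 = $28,398.
Sum of the years' digits = 3+2+1 = 6.
Year 1: $28,398 × 3/6 = $14,199. Book value $14,899.
Year 2: $28,398 × 2/6 = $9,466. Book value $5,433.
Year 3: $28,398 × 1/6 = $4,733. Book value $700.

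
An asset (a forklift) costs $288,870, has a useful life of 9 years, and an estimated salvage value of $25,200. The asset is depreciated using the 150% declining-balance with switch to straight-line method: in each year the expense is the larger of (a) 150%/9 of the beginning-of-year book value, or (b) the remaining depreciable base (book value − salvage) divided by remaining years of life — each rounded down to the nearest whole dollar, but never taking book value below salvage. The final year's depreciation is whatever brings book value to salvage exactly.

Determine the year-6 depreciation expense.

$22,723

Depreciable base = $288,870 − $25,200 = $263,670.
Year 1: DB = ⌊$288,870 × 150%/9⌋ = $48,145; SL = ⌊$263,670/9⌋ = $29,296 → take DB $48,145. Book value $240,725.
Year 2: DB = ⌊$240,725 × 150%/9⌋ = $40,120; SL = ⌊$215,525/8⌋ = $26,940 → take DB $40,120. Book value $200,605.
Year 3: DB = ⌊$200,605 × 150%/9⌋ = $33,434; SL = ⌊$175,405/7⌋ = $25,057 → take DB $33,434. Book value $167,171.
Year 4: DB = ⌊$167,171 × 150%/9⌋ = $27,861; SL = ⌊$141,971/6⌋ = $23,661 → take DB $27,861. Book value $139,310.
Year 5: DB = ⌊$139,310 × 150%/9⌋ = $23,218; SL = ⌊$114,110/5⌋ = $22,822 → take DB $23,218. Book value $116,092.
Year 6: DB = ⌊$116,092 × 150%/9⌋ = $19,348; SL = ⌊$90,892/4⌋ = $22,723 → take SL $22,723. Book value $93,369.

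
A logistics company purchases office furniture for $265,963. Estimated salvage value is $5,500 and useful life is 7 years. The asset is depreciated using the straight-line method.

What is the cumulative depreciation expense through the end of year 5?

$186,045

Depreciable base = $265,963 − $5,500 = $260,463.
Annual expense = $260,463 / 7 = $37,209.
End of year 1: book value $228,754.
End of year 2: book value $191,545.
End of year 3: book value $154,336.
End of year 4: book value $117,127.
End of year 5: book value $79,918.
Accumulated through year 5 = $265,963 − $79,918 = $186,045.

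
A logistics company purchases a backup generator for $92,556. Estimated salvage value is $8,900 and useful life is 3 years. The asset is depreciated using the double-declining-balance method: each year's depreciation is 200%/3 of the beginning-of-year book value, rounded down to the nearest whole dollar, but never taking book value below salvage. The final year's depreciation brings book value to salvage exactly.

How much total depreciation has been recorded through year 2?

$82,272

Depreciable base = $92,556 − $8,900 = $83,656.
Year 1: ⌊$92,556 × 200%/3⌋ = $61,704. Book value $30,852.
Year 2: ⌊$30,852 × 200%/3⌋ = $20,568. Book value $10,284.
Accumulated through year 2 = $92,556 − $10,284 = $82,272.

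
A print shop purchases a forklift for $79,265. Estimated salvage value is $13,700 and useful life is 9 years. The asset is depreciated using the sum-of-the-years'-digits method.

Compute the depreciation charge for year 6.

Depreciable base = $79,265 − $13,700 = $65,565.
Sum of the years' digits = 9+8+7+6+5+4+3+2+1 = 45.
Year 1: $65,565 × 9/45 = $13,113. Book value $66,152.
Year 2: $65,565 × 8/45 = $11,656. Book value $54,496.
Year 3: $65,565 × 7/45 = $10,199. Book value $44,297.
Year 4: $65,565 × 6/45 = $8,742. Book value $35,555.
Year 5: $65,565 × 5/45 = $7,285. Book value $28,270.
Year 6: $65,565 × 4/45 = $5,828. Book value $22,442.

$5,828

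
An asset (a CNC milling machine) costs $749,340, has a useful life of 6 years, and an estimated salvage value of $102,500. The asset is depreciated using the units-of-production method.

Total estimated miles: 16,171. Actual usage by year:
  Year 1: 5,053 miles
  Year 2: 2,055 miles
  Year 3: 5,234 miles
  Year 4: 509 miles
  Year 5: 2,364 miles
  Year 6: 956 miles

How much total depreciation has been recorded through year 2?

Depreciable base = $749,340 − $102,500 = $646,840.
Rate = $646,840 / 16,171 miles = $40 per mile.
Year 1: 5,053 × $40 = $202,120. Book value $547,220.
Year 2: 2,055 × $40 = $82,200. Book value $465,020.
Accumulated through year 2 = $749,340 − $465,020 = $284,320.

$284,320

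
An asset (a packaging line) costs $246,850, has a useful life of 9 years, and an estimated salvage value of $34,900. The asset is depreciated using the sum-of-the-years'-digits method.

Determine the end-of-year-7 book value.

$49,030

Depreciable base = $246,850 − $34,900 = $211,950.
Sum of the years' digits = 9+8+7+6+5+4+3+2+1 = 45.
Year 1: $211,950 × 9/45 = $42,390. Book value $204,460.
Year 2: $211,950 × 8/45 = $37,680. Book value $166,780.
Year 3: $211,950 × 7/45 = $32,970. Book value $133,810.
Year 4: $211,950 × 6/45 = $28,260. Book value $105,550.
Year 5: $211,950 × 5/45 = $23,550. Book value $82,000.
Year 6: $211,950 × 4/45 = $18,840. Book value $63,160.
Year 7: $211,950 × 3/45 = $14,130. Book value $49,030.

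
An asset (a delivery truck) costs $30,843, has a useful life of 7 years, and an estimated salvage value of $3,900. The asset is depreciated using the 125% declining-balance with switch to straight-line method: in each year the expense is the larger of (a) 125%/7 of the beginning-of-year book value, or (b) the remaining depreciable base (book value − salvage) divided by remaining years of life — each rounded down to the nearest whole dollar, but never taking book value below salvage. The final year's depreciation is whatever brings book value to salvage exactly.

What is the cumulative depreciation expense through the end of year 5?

$20,345

Depreciable base = $30,843 − $3,900 = $26,943.
Year 1: DB = ⌊$30,843 × 125%/7⌋ = $5,507; SL = ⌊$26,943/7⌋ = $3,849 → take DB $5,507. Book value $25,336.
Year 2: DB = ⌊$25,336 × 125%/7⌋ = $4,524; SL = ⌊$21,436/6⌋ = $3,572 → take DB $4,524. Book value $20,812.
Year 3: DB = ⌊$20,812 × 125%/7⌋ = $3,716; SL = ⌊$16,912/5⌋ = $3,382 → take DB $3,716. Book value $17,096.
Year 4: DB = ⌊$17,096 × 125%/7⌋ = $3,052; SL = ⌊$13,196/4⌋ = $3,299 → take SL $3,299. Book value $13,797.
Year 5: DB = ⌊$13,797 × 125%/7⌋ = $2,463; SL = ⌊$9,897/3⌋ = $3,299 → take SL $3,299. Book value $10,498.
Accumulated through year 5 = $30,843 − $10,498 = $20,345.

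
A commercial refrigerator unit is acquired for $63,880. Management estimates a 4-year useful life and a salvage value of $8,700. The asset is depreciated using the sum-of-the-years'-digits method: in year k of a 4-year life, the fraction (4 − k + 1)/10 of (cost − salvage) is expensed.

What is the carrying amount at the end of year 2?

$25,254

Depreciable base = $63,880 − $8,700 = $55,180.
Sum of the years' digits = 4+3+2+1 = 10.
Year 1: $55,180 × 4/10 = $22,072. Book value $41,808.
Year 2: $55,180 × 3/10 = $16,554. Book value $25,254.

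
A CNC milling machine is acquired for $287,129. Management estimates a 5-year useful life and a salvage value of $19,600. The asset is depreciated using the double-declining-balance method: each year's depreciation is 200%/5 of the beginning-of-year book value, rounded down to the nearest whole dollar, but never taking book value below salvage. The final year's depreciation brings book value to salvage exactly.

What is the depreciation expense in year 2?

Depreciable base = $287,129 − $19,600 = $267,529.
Year 1: ⌊$287,129 × 200%/5⌋ = $114,851. Book value $172,278.
Year 2: ⌊$172,278 × 200%/5⌋ = $68,911. Book value $103,367.

$68,911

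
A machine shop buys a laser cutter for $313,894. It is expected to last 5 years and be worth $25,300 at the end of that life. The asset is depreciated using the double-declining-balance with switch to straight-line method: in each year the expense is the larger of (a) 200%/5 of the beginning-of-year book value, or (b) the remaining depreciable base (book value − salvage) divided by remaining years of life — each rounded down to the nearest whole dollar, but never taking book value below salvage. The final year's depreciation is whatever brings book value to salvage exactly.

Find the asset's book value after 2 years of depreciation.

Depreciable base = $313,894 − $25,300 = $288,594.
Year 1: DB = ⌊$313,894 × 200%/5⌋ = $125,557; SL = ⌊$288,594/5⌋ = $57,718 → take DB $125,557. Book value $188,337.
Year 2: DB = ⌊$188,337 × 200%/5⌋ = $75,334; SL = ⌊$163,037/4⌋ = $40,759 → take DB $75,334. Book value $113,003.

$113,003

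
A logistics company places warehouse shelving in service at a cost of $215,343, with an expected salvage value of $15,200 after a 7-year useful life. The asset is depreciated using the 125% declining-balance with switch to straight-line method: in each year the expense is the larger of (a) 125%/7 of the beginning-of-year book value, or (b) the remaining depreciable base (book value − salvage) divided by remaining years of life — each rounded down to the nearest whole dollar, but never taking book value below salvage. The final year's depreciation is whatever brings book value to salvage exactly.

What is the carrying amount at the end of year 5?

Depreciable base = $215,343 − $15,200 = $200,143.
Year 1: DB = ⌊$215,343 × 125%/7⌋ = $38,454; SL = ⌊$200,143/7⌋ = $28,591 → take DB $38,454. Book value $176,889.
Year 2: DB = ⌊$176,889 × 125%/7⌋ = $31,587; SL = ⌊$161,689/6⌋ = $26,948 → take DB $31,587. Book value $145,302.
Year 3: DB = ⌊$145,302 × 125%/7⌋ = $25,946; SL = ⌊$130,102/5⌋ = $26,020 → take SL $26,020. Book value $119,282.
Year 4: DB = ⌊$119,282 × 125%/7⌋ = $21,300; SL = ⌊$104,082/4⌋ = $26,020 → take SL $26,020. Book value $93,262.
Year 5: DB = ⌊$93,262 × 125%/7⌋ = $16,653; SL = ⌊$78,062/3⌋ = $26,020 → take SL $26,020. Book value $67,242.

$67,242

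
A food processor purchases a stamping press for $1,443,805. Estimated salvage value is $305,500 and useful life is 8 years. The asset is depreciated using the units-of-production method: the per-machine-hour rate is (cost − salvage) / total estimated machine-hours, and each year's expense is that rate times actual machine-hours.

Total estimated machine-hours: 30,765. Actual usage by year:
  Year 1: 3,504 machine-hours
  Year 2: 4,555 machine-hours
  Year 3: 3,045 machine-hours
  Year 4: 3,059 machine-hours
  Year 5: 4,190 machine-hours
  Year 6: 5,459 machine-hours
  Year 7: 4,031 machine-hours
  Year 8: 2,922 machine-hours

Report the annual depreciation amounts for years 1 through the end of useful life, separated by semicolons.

Depreciable base = $1,443,805 − $305,500 = $1,138,305.
Rate = $1,138,305 / 30,765 machine-hours = $37 per machine-hour.
Year 1: 3,504 × $37 = $129,648. Book value $1,314,157.
Year 2: 4,555 × $37 = $168,535. Book value $1,145,622.
Year 3: 3,045 × $37 = $112,665. Book value $1,032,957.
Year 4: 3,059 × $37 = $113,183. Book value $919,774.
Year 5: 4,190 × $37 = $155,030. Book value $764,744.
Year 6: 5,459 × $37 = $201,983. Book value $562,761.
Year 7: 4,031 × $37 = $149,147. Book value $413,614.
Year 8: 2,922 × $37 = $108,114. Book value $305,500.

$129,648; $168,535; $112,665; $113,183; $155,030; $201,983; $149,147; $108,114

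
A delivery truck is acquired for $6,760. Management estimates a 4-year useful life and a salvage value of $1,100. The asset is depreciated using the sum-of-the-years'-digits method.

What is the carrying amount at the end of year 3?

$1,666

Depreciable base = $6,760 − $1,100 = $5,660.
Sum of the years' digits = 4+3+2+1 = 10.
Year 1: $5,660 × 4/10 = $2,264. Book value $4,496.
Year 2: $5,660 × 3/10 = $1,698. Book value $2,798.
Year 3: $5,660 × 2/10 = $1,132. Book value $1,666.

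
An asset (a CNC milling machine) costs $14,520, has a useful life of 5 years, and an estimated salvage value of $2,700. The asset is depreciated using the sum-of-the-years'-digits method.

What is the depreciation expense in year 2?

Depreciable base = $14,520 − $2,700 = $11,820.
Sum of the years' digits = 5+4+3+2+1 = 15.
Year 1: $11,820 × 5/15 = $3,940. Book value $10,580.
Year 2: $11,820 × 4/15 = $3,152. Book value $7,428.

$3,152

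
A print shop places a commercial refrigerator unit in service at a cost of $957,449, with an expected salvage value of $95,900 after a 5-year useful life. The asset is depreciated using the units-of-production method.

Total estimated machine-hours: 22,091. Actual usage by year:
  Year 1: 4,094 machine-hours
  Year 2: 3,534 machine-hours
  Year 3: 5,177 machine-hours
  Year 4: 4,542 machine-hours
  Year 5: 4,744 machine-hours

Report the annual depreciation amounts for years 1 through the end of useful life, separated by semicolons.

$159,666; $137,826; $201,903; $177,138; $185,016

Depreciable base = $957,449 − $95,900 = $861,549.
Rate = $861,549 / 22,091 machine-hours = $39 per machine-hour.
Year 1: 4,094 × $39 = $159,666. Book value $797,783.
Year 2: 3,534 × $39 = $137,826. Book value $659,957.
Year 3: 5,177 × $39 = $201,903. Book value $458,054.
Year 4: 4,542 × $39 = $177,138. Book value $280,916.
Year 5: 4,744 × $39 = $185,016. Book value $95,900.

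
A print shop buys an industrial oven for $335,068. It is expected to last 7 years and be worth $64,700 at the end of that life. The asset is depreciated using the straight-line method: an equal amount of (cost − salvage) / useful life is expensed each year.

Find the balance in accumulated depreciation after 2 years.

Depreciable base = $335,068 − $64,700 = $270,368.
Annual expense = $270,368 / 7 = $38,624.
End of year 1: book value $296,444.
End of year 2: book value $257,820.
Accumulated through year 2 = $335,068 − $257,820 = $77,248.

$77,248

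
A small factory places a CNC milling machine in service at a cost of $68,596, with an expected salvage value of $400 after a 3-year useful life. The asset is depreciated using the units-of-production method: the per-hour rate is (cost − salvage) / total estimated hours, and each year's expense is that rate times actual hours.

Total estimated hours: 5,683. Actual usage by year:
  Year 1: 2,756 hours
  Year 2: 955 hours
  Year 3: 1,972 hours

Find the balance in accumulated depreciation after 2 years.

$44,532

Depreciable base = $68,596 − $400 = $68,196.
Rate = $68,196 / 5,683 hours = $12 per hour.
Year 1: 2,756 × $12 = $33,072. Book value $35,524.
Year 2: 955 × $12 = $11,460. Book value $24,064.
Accumulated through year 2 = $68,596 − $24,064 = $44,532.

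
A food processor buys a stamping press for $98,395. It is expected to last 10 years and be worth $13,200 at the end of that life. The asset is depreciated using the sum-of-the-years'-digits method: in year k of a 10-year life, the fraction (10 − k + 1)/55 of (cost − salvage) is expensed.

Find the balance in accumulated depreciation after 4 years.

$52,666

Depreciable base = $98,395 − $13,200 = $85,195.
Sum of the years' digits = 10+9+8+7+6+5+4+3+2+1 = 55.
Year 1: $85,195 × 10/55 = $15,490. Book value $82,905.
Year 2: $85,195 × 9/55 = $13,941. Book value $68,964.
Year 3: $85,195 × 8/55 = $12,392. Book value $56,572.
Year 4: $85,195 × 7/55 = $10,843. Book value $45,729.
Accumulated through year 4 = $98,395 − $45,729 = $52,666.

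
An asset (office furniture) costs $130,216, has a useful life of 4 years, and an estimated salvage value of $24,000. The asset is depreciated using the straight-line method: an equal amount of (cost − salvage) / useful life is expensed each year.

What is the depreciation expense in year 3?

$26,554

Depreciable base = $130,216 − $24,000 = $106,216.
Annual expense = $106,216 / 4 = $26,554.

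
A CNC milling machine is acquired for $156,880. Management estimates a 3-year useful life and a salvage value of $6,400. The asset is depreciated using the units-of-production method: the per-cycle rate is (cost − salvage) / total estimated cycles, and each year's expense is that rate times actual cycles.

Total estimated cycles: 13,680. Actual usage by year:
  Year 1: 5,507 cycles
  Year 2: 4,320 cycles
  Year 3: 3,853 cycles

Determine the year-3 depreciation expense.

Depreciable base = $156,880 − $6,400 = $150,480.
Rate = $150,480 / 13,680 cycles = $11 per cycle.
Year 1: 5,507 × $11 = $60,577. Book value $96,303.
Year 2: 4,320 × $11 = $47,520. Book value $48,783.
Year 3: 3,853 × $11 = $42,383. Book value $6,400.

$42,383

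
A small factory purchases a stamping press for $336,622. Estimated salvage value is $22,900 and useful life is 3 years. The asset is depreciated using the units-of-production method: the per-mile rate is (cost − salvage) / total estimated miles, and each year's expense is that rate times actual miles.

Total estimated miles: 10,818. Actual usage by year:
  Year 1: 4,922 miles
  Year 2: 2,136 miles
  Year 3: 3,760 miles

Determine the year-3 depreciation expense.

$109,040

Depreciable base = $336,622 − $22,900 = $313,722.
Rate = $313,722 / 10,818 miles = $29 per mile.
Year 1: 4,922 × $29 = $142,738. Book value $193,884.
Year 2: 2,136 × $29 = $61,944. Book value $131,940.
Year 3: 3,760 × $29 = $109,040. Book value $22,900.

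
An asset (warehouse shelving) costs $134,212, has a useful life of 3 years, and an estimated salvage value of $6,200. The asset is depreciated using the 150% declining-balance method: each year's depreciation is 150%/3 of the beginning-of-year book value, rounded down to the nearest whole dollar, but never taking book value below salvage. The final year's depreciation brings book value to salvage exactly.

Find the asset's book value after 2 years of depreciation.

Depreciable base = $134,212 − $6,200 = $128,012.
Year 1: ⌊$134,212 × 150%/3⌋ = $67,106. Book value $67,106.
Year 2: ⌊$67,106 × 150%/3⌋ = $33,553. Book value $33,553.

$33,553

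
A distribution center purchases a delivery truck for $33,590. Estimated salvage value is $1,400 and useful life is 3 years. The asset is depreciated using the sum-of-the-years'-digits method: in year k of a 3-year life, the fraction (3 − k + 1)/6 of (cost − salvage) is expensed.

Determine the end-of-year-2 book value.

Depreciable base = $33,590 − $1,400 = $32,190.
Sum of the years' digits = 3+2+1 = 6.
Year 1: $32,190 × 3/6 = $16,095. Book value $17,495.
Year 2: $32,190 × 2/6 = $10,730. Book value $6,765.

$6,765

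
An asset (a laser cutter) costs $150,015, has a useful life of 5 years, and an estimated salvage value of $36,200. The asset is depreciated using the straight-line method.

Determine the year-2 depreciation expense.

$22,763

Depreciable base = $150,015 − $36,200 = $113,815.
Annual expense = $113,815 / 5 = $22,763.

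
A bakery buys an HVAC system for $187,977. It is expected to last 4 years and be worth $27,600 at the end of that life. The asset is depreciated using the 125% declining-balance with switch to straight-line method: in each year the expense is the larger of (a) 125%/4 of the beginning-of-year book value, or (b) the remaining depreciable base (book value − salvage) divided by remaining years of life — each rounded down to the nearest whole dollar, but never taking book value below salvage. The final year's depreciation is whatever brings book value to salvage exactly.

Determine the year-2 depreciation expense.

$40,385

Depreciable base = $187,977 − $27,600 = $160,377.
Year 1: DB = ⌊$187,977 × 125%/4⌋ = $58,742; SL = ⌊$160,377/4⌋ = $40,094 → take DB $58,742. Book value $129,235.
Year 2: DB = ⌊$129,235 × 125%/4⌋ = $40,385; SL = ⌊$101,635/3⌋ = $33,878 → take DB $40,385. Book value $88,850.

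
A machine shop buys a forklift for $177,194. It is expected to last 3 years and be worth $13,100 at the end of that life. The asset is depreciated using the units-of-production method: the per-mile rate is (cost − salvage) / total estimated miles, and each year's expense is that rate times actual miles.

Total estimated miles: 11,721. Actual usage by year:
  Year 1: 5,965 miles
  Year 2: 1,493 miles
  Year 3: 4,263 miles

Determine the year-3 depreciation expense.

Depreciable base = $177,194 − $13,100 = $164,094.
Rate = $164,094 / 11,721 miles = $14 per mile.
Year 1: 5,965 × $14 = $83,510. Book value $93,684.
Year 2: 1,493 × $14 = $20,902. Book value $72,782.
Year 3: 4,263 × $14 = $59,682. Book value $13,100.

$59,682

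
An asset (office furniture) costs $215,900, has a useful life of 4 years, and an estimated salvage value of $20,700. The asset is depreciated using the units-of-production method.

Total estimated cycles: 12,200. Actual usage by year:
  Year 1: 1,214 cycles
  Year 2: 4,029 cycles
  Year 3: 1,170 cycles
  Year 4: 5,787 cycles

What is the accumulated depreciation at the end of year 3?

Depreciable base = $215,900 − $20,700 = $195,200.
Rate = $195,200 / 12,200 cycles = $16 per cycle.
Year 1: 1,214 × $16 = $19,424. Book value $196,476.
Year 2: 4,029 × $16 = $64,464. Book value $132,012.
Year 3: 1,170 × $16 = $18,720. Book value $113,292.
Accumulated through year 3 = $215,900 − $113,292 = $102,608.

$102,608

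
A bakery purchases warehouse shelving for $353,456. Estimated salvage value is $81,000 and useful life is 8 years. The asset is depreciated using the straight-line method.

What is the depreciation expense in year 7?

Depreciable base = $353,456 − $81,000 = $272,456.
Annual expense = $272,456 / 8 = $34,057.

$34,057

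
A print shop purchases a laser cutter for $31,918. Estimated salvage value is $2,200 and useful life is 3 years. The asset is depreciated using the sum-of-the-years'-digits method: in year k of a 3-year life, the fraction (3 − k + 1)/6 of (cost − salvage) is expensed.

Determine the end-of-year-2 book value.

$7,153

Depreciable base = $31,918 − $2,200 = $29,718.
Sum of the years' digits = 3+2+1 = 6.
Year 1: $29,718 × 3/6 = $14,859. Book value $17,059.
Year 2: $29,718 × 2/6 = $9,906. Book value $7,153.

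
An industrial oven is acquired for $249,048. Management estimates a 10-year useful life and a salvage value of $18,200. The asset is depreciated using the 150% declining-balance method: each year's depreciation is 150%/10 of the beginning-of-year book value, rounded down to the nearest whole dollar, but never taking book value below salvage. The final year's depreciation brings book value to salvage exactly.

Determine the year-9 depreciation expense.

Depreciable base = $249,048 − $18,200 = $230,848.
Year 1: ⌊$249,048 × 150%/10⌋ = $37,357. Book value $211,691.
Year 2: ⌊$211,691 × 150%/10⌋ = $31,753. Book value $179,938.
Year 3: ⌊$179,938 × 150%/10⌋ = $26,990. Book value $152,948.
Year 4: ⌊$152,948 × 150%/10⌋ = $22,942. Book value $130,006.
Year 5: ⌊$130,006 × 150%/10⌋ = $19,500. Book value $110,506.
Year 6: ⌊$110,506 × 150%/10⌋ = $16,575. Book value $93,931.
Year 7: ⌊$93,931 × 150%/10⌋ = $14,089. Book value $79,842.
Year 8: ⌊$79,842 × 150%/10⌋ = $11,976. Book value $67,866.
Year 9: ⌊$67,866 × 150%/10⌋ = $10,179. Book value $57,687.

$10,179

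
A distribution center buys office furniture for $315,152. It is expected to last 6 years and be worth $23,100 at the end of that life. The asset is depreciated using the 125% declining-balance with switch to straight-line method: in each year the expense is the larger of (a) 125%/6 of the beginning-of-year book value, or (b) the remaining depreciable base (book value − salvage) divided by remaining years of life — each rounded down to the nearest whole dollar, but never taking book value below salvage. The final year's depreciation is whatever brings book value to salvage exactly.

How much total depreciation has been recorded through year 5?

$248,447

Depreciable base = $315,152 − $23,100 = $292,052.
Year 1: DB = ⌊$315,152 × 125%/6⌋ = $65,656; SL = ⌊$292,052/6⌋ = $48,675 → take DB $65,656. Book value $249,496.
Year 2: DB = ⌊$249,496 × 125%/6⌋ = $51,978; SL = ⌊$226,396/5⌋ = $45,279 → take DB $51,978. Book value $197,518.
Year 3: DB = ⌊$197,518 × 125%/6⌋ = $41,149; SL = ⌊$174,418/4⌋ = $43,604 → take SL $43,604. Book value $153,914.
Year 4: DB = ⌊$153,914 × 125%/6⌋ = $32,065; SL = ⌊$130,814/3⌋ = $43,604 → take SL $43,604. Book value $110,310.
Year 5: DB = ⌊$110,310 × 125%/6⌋ = $22,981; SL = ⌊$87,210/2⌋ = $43,605 → take SL $43,605. Book value $66,705.
Accumulated through year 5 = $315,152 − $66,705 = $248,447.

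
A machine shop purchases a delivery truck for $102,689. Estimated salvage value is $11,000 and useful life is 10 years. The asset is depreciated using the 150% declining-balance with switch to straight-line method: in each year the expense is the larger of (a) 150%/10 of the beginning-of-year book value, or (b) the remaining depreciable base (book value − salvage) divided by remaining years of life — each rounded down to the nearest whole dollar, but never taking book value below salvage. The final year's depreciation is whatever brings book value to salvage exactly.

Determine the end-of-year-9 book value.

$17,914

Depreciable base = $102,689 − $11,000 = $91,689.
Year 1: DB = ⌊$102,689 × 150%/10⌋ = $15,403; SL = ⌊$91,689/10⌋ = $9,168 → take DB $15,403. Book value $87,286.
Year 2: DB = ⌊$87,286 × 150%/10⌋ = $13,092; SL = ⌊$76,286/9⌋ = $8,476 → take DB $13,092. Book value $74,194.
Year 3: DB = ⌊$74,194 × 150%/10⌋ = $11,129; SL = ⌊$63,194/8⌋ = $7,899 → take DB $11,129. Book value $63,065.
Year 4: DB = ⌊$63,065 × 150%/10⌋ = $9,459; SL = ⌊$52,065/7⌋ = $7,437 → take DB $9,459. Book value $53,606.
Year 5: DB = ⌊$53,606 × 150%/10⌋ = $8,040; SL = ⌊$42,606/6⌋ = $7,101 → take DB $8,040. Book value $45,566.
Year 6: DB = ⌊$45,566 × 150%/10⌋ = $6,834; SL = ⌊$34,566/5⌋ = $6,913 → take SL $6,913. Book value $38,653.
Year 7: DB = ⌊$38,653 × 150%/10⌋ = $5,797; SL = ⌊$27,653/4⌋ = $6,913 → take SL $6,913. Book value $31,740.
Year 8: DB = ⌊$31,740 × 150%/10⌋ = $4,761; SL = ⌊$20,740/3⌋ = $6,913 → take SL $6,913. Book value $24,827.
Year 9: DB = ⌊$24,827 × 150%/10⌋ = $3,724; SL = ⌊$13,827/2⌋ = $6,913 → take SL $6,913. Book value $17,914.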